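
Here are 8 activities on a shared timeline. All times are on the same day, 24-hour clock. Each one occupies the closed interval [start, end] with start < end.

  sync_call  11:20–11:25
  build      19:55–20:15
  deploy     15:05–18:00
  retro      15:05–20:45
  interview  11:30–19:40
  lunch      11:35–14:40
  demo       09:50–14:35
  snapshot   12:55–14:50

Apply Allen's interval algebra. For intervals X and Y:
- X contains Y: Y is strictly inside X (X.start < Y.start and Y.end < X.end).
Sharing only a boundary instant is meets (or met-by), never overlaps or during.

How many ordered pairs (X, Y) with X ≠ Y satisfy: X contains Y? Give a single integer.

5

Checking all 56 ordered pairs for relation 'contains'; matching pairs in alphabetical order:
(demo, sync_call): demo contains sync_call ✓
(interview, deploy): interview contains deploy ✓
(interview, lunch): interview contains lunch ✓
(interview, snapshot): interview contains snapshot ✓
(retro, build): retro contains build ✓
Count: 5.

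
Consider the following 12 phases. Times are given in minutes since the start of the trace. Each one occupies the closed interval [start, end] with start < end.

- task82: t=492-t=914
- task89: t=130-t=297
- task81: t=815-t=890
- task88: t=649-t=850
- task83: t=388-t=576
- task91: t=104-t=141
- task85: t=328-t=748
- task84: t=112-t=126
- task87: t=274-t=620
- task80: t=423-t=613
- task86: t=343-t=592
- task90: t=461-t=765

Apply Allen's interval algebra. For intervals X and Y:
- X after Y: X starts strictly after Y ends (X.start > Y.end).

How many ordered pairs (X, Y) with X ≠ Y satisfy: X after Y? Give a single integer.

37

Checking all 132 ordered pairs for relation 'after'; matching pairs in alphabetical order:
(task80, task84): task80 after task84 ✓
(task80, task89): task80 after task89 ✓
(task80, task91): task80 after task91 ✓
(task81, task80): task81 after task80 ✓
(task81, task83): task81 after task83 ✓
(task81, task84): task81 after task84 ✓
(task81, task85): task81 after task85 ✓
(task81, task86): task81 after task86 ✓
(task81, task87): task81 after task87 ✓
(task81, task89): task81 after task89 ✓
(task81, task90): task81 after task90 ✓
(task81, task91): task81 after task91 ✓
(task82, task84): task82 after task84 ✓
(task82, task89): task82 after task89 ✓
(task82, task91): task82 after task91 ✓
(task83, task84): task83 after task84 ✓
(task83, task89): task83 after task89 ✓
(task83, task91): task83 after task91 ✓
(task85, task84): task85 after task84 ✓
(task85, task89): task85 after task89 ✓
(task85, task91): task85 after task91 ✓
(task86, task84): task86 after task84 ✓
(task86, task89): task86 after task89 ✓
(task86, task91): task86 after task91 ✓
... plus 13 further pairs not listed.
Count: 37.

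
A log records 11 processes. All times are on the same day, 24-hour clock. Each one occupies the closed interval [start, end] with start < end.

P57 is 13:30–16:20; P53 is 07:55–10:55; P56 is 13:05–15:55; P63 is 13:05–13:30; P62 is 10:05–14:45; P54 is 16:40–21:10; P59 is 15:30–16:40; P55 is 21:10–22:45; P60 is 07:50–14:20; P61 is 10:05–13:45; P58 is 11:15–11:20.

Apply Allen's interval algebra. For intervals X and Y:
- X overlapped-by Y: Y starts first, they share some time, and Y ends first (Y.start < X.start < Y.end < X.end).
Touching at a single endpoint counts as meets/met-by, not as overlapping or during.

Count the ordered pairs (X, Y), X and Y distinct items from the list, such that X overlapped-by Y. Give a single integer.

Checking all 110 ordered pairs for relation 'overlapped-by'; matching pairs in alphabetical order:
(P56, P60): P56 overlapped-by P60 ✓
(P56, P61): P56 overlapped-by P61 ✓
(P56, P62): P56 overlapped-by P62 ✓
(P57, P56): P57 overlapped-by P56 ✓
(P57, P60): P57 overlapped-by P60 ✓
(P57, P61): P57 overlapped-by P61 ✓
(P57, P62): P57 overlapped-by P62 ✓
(P59, P56): P59 overlapped-by P56 ✓
(P59, P57): P59 overlapped-by P57 ✓
(P61, P53): P61 overlapped-by P53 ✓
(P62, P53): P62 overlapped-by P53 ✓
(P62, P60): P62 overlapped-by P60 ✓
Count: 12.

12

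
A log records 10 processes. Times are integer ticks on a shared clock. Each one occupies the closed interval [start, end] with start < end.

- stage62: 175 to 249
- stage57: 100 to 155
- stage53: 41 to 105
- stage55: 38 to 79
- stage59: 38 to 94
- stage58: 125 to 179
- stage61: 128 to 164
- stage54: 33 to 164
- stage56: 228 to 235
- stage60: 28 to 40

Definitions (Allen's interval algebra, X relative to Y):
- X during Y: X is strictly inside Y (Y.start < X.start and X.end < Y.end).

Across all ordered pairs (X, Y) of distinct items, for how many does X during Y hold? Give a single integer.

Checking all 90 ordered pairs for relation 'during'; matching pairs in alphabetical order:
(stage53, stage54): stage53 during stage54 ✓
(stage55, stage54): stage55 during stage54 ✓
(stage56, stage62): stage56 during stage62 ✓
(stage57, stage54): stage57 during stage54 ✓
(stage59, stage54): stage59 during stage54 ✓
(stage61, stage58): stage61 during stage58 ✓
Count: 6.

6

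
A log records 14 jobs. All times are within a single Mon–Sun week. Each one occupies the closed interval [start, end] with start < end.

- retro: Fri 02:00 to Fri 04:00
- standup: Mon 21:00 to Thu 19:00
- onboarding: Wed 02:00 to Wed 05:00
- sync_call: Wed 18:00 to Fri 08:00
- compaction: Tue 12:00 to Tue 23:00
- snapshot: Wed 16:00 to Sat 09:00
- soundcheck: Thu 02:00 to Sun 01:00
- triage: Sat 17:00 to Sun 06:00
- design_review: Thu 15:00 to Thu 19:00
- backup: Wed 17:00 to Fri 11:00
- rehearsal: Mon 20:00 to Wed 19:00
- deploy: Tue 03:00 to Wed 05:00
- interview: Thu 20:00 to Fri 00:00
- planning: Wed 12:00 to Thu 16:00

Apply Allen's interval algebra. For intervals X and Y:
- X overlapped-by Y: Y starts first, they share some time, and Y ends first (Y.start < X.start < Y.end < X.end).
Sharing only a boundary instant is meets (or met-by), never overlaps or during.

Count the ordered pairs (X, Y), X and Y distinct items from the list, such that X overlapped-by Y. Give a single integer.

18

Checking all 182 ordered pairs for relation 'overlapped-by'; matching pairs in alphabetical order:
(backup, planning): backup overlapped-by planning ✓
(backup, rehearsal): backup overlapped-by rehearsal ✓
(backup, standup): backup overlapped-by standup ✓
(design_review, planning): design_review overlapped-by planning ✓
(planning, rehearsal): planning overlapped-by rehearsal ✓
(snapshot, planning): snapshot overlapped-by planning ✓
(snapshot, rehearsal): snapshot overlapped-by rehearsal ✓
(snapshot, standup): snapshot overlapped-by standup ✓
(soundcheck, backup): soundcheck overlapped-by backup ✓
(soundcheck, planning): soundcheck overlapped-by planning ✓
(soundcheck, snapshot): soundcheck overlapped-by snapshot ✓
(soundcheck, standup): soundcheck overlapped-by standup ✓
(soundcheck, sync_call): soundcheck overlapped-by sync_call ✓
(standup, rehearsal): standup overlapped-by rehearsal ✓
(sync_call, planning): sync_call overlapped-by planning ✓
(sync_call, rehearsal): sync_call overlapped-by rehearsal ✓
(sync_call, standup): sync_call overlapped-by standup ✓
(triage, soundcheck): triage overlapped-by soundcheck ✓
Count: 18.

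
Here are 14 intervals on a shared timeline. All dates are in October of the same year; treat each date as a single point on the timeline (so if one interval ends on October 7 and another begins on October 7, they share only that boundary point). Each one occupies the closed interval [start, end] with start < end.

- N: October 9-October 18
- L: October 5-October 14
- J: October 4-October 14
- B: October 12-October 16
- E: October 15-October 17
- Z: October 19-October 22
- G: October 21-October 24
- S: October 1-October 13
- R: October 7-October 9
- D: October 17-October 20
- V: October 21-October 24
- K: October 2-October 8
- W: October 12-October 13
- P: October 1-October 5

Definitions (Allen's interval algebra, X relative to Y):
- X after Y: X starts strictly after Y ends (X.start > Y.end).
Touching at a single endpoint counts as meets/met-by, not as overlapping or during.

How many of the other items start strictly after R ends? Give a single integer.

Target R = [October 7, October 9].
B [October 12, October 16] → after → counts.
D [October 17, October 20] → after → counts.
E [October 15, October 17] → after → counts.
G [October 21, October 24] → after → counts.
J [October 4, October 14] → contains → no.
K [October 2, October 8] → overlaps → no.
L [October 5, October 14] → contains → no.
N [October 9, October 18] → met-by → no.
P [October 1, October 5] → before → no.
S [October 1, October 13] → contains → no.
V [October 21, October 24] → after → counts.
W [October 12, October 13] → after → counts.
Z [October 19, October 22] → after → counts.
Total: 7.

7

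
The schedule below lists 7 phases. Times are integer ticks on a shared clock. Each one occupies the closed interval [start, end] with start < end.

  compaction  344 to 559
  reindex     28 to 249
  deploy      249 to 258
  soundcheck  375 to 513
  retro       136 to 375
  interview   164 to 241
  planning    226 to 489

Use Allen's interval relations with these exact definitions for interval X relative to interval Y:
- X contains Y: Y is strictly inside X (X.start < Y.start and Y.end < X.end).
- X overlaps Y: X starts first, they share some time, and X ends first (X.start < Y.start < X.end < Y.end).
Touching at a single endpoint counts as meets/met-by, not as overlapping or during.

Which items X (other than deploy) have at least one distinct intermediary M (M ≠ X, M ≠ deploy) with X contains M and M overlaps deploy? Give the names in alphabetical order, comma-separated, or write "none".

none

Target deploy = [249, 258].
Intermediaries M with M overlaps deploy: none.
Union: none.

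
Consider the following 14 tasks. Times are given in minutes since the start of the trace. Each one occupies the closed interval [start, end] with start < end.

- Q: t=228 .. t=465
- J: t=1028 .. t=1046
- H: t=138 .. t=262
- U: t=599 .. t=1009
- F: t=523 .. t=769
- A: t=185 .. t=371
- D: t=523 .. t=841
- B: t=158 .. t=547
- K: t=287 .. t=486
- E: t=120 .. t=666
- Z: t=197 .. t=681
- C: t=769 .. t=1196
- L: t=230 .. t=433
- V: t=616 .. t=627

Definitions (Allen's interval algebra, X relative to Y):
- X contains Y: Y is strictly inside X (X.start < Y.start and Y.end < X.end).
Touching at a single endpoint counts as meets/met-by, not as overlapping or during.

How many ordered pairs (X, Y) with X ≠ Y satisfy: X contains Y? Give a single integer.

20

Checking all 182 ordered pairs for relation 'contains'; matching pairs in alphabetical order:
(B, A): B contains A ✓
(B, K): B contains K ✓
(B, L): B contains L ✓
(B, Q): B contains Q ✓
(C, J): C contains J ✓
(D, V): D contains V ✓
(E, A): E contains A ✓
(E, B): E contains B ✓
(E, H): E contains H ✓
(E, K): E contains K ✓
(E, L): E contains L ✓
(E, Q): E contains Q ✓
(E, V): E contains V ✓
(F, V): F contains V ✓
(Q, L): Q contains L ✓
(U, V): U contains V ✓
(Z, K): Z contains K ✓
(Z, L): Z contains L ✓
(Z, Q): Z contains Q ✓
(Z, V): Z contains V ✓
Count: 20.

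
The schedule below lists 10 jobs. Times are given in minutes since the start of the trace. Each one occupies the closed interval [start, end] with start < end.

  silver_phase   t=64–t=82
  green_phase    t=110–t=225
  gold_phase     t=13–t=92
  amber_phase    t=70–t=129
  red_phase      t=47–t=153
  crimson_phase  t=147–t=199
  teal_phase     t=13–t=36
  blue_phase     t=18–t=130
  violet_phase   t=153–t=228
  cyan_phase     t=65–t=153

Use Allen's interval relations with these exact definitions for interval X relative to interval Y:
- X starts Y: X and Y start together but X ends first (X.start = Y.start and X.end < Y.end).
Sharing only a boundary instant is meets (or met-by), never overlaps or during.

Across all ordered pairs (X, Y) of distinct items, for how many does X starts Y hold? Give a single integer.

Checking all 90 ordered pairs for relation 'starts'; matching pairs in alphabetical order:
(teal_phase, gold_phase): teal_phase starts gold_phase ✓
Count: 1.

1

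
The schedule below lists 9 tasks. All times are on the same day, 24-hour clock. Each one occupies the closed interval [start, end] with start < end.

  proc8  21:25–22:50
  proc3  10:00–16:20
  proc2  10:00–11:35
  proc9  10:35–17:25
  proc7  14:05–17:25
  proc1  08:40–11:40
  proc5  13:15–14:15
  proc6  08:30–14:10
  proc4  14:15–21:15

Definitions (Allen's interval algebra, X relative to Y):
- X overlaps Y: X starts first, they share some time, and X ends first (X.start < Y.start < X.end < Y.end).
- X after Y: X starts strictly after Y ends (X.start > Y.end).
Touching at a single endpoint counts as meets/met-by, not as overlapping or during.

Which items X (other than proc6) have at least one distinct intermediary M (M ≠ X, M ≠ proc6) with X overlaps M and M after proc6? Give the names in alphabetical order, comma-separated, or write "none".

proc3, proc7, proc9

Target proc6 = [08:30, 14:10].
Intermediaries M with M after proc6: proc4, proc8.
Via proc4 — items with X overlaps proc4: proc3, proc7, proc9.
Via proc8 — items with X overlaps proc8: none.
Union: proc3, proc7, proc9.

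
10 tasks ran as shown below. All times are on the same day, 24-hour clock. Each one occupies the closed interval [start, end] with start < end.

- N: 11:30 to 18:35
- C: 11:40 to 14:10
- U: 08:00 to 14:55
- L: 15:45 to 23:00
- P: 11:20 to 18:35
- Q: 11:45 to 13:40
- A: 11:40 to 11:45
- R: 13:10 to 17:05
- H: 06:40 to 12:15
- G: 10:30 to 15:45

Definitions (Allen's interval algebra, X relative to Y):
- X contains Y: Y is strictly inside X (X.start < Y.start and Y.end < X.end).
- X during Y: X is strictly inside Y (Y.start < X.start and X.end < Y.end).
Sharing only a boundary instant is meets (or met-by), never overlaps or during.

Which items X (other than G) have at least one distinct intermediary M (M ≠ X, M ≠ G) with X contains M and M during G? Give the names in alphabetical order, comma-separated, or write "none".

Target G = [10:30, 15:45].
Intermediaries M with M during G: A, C, Q.
Via A — items with X contains A: H, N, P, U.
Via C — items with X contains C: N, P, U.
Via Q — items with X contains Q: C, N, P, U.
Union: C, H, N, P, U.

C, H, N, P, U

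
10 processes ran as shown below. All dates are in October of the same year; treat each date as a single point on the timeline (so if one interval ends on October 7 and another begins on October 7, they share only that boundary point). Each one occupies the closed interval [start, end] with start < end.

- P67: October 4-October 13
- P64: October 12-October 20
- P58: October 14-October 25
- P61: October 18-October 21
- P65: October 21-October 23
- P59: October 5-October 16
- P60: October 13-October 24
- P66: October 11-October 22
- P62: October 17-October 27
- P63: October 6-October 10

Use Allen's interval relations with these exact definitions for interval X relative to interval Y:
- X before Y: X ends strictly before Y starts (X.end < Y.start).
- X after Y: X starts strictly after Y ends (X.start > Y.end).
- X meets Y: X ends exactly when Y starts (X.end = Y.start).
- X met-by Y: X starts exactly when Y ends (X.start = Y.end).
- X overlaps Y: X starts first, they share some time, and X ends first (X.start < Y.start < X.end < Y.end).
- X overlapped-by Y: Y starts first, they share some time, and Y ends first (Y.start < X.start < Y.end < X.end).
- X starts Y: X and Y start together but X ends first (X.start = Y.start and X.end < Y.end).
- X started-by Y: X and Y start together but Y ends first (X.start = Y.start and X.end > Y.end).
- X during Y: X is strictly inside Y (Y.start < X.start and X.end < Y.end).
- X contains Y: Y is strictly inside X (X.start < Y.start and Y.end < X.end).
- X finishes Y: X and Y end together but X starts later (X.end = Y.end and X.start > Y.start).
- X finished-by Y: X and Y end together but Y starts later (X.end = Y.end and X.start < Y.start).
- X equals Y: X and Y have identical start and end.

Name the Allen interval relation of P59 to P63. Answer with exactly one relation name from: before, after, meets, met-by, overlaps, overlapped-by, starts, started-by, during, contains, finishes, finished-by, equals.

contains

P59 = [October 5, October 16]; P63 = [October 6, October 10].
Compare endpoints: P59.start < P63.start, P59.start < P63.end, P59.end > P63.start, P59.end > P63.end.
That pattern is 'contains'.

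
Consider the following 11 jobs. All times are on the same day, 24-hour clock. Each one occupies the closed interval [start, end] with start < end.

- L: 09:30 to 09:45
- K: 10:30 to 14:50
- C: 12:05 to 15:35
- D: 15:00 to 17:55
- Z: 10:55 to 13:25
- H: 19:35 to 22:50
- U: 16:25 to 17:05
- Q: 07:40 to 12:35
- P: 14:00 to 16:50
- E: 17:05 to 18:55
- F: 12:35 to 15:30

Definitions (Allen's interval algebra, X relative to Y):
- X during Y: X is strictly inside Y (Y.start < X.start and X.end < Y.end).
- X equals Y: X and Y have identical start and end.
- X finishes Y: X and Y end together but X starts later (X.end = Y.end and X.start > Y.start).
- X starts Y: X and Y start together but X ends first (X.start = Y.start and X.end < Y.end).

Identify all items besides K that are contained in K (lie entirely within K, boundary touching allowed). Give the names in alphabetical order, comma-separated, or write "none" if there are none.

Z

Target K = [10:30, 14:50].
C [12:05, 15:35] → overlapped-by → no.
D [15:00, 17:55] → after → no.
E [17:05, 18:55] → after → no.
F [12:35, 15:30] → overlapped-by → no.
H [19:35, 22:50] → after → no.
L [09:30, 09:45] → before → no.
P [14:00, 16:50] → overlapped-by → no.
Q [07:40, 12:35] → overlaps → no.
U [16:25, 17:05] → after → no.
Z [10:55, 13:25] → during → yes.
Result: Z.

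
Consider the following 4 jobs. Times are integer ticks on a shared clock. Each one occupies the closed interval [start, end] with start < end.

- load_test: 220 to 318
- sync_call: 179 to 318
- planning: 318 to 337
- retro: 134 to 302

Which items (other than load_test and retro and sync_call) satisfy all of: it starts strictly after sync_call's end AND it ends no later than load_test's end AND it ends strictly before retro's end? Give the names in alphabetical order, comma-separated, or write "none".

none

Conditions: its start is strictly after sync_call's end (X.start > 318) AND its end is no later than load_test's end (X.end <= 318) AND its end is strictly before retro's end (X.end < 302).
planning: start 318 > 318? ✗; end 337 <= 318? ✗; end 337 < 302? ✗ → no.
Result: none.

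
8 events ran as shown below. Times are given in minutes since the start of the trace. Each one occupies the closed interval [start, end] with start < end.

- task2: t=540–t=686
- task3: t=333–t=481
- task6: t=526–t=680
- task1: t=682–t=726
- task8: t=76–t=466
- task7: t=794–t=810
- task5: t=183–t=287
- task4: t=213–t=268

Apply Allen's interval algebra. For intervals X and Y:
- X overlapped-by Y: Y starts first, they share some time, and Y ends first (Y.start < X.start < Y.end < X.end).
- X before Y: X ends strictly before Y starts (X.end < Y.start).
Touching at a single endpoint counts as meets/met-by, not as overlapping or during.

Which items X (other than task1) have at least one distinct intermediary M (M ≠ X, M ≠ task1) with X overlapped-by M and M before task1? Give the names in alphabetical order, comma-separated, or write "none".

Target task1 = [t=682, t=726].
Intermediaries M with M before task1: task3, task4, task5, task6, task8.
Via task3 — items with X overlapped-by task3: none.
Via task4 — items with X overlapped-by task4: none.
Via task5 — items with X overlapped-by task5: none.
Via task6 — items with X overlapped-by task6: task2.
Via task8 — items with X overlapped-by task8: task3.
Union: task2, task3.

task2, task3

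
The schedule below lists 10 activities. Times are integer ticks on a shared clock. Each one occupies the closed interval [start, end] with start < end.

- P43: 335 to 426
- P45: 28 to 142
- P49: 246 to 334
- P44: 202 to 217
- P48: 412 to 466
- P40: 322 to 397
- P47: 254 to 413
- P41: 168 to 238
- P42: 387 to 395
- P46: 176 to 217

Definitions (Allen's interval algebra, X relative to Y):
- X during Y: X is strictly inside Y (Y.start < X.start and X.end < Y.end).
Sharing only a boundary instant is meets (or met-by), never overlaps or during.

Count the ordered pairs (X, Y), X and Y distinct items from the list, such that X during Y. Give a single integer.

Checking all 90 ordered pairs for relation 'during'; matching pairs in alphabetical order:
(P40, P47): P40 during P47 ✓
(P42, P40): P42 during P40 ✓
(P42, P43): P42 during P43 ✓
(P42, P47): P42 during P47 ✓
(P44, P41): P44 during P41 ✓
(P46, P41): P46 during P41 ✓
Count: 6.

6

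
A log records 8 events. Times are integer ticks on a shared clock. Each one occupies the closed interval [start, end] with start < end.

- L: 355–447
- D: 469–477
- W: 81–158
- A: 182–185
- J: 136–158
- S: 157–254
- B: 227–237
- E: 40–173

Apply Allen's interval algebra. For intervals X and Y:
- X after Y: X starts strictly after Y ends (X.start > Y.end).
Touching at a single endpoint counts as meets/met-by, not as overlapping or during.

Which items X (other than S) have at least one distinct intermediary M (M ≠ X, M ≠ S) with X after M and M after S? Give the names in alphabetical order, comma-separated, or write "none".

D

Target S = [157, 254].
Intermediaries M with M after S: D, L.
Via D — items with X after D: none.
Via L — items with X after L: D.
Union: D.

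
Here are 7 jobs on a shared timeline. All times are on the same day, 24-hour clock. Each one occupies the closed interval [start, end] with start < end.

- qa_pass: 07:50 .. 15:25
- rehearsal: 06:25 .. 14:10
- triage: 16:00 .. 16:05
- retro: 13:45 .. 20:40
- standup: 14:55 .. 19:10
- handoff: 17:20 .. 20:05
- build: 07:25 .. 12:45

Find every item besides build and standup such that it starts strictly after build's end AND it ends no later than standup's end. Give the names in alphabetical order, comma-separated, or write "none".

Conditions: its start is strictly after build's end (X.start > 12:45) AND its end is no later than standup's end (X.end <= 19:10).
handoff: start 17:20 > 12:45? ✓; end 20:05 <= 19:10? ✗ → no.
qa_pass: start 07:50 > 12:45? ✗; end 15:25 <= 19:10? ✓ → no.
rehearsal: start 06:25 > 12:45? ✗; end 14:10 <= 19:10? ✓ → no.
retro: start 13:45 > 12:45? ✓; end 20:40 <= 19:10? ✗ → no.
triage: start 16:00 > 12:45? ✓; end 16:05 <= 19:10? ✓ → yes.
Result: triage.

triage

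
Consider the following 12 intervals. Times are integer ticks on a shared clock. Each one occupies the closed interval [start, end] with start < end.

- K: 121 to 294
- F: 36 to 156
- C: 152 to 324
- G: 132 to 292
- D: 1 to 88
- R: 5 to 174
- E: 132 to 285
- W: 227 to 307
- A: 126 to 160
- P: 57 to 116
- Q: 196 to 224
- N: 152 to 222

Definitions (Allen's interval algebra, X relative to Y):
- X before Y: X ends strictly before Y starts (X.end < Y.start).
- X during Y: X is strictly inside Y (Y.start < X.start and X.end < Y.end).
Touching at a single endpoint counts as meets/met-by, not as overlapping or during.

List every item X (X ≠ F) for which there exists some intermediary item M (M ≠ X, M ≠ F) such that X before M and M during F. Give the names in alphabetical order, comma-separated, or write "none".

Target F = [36, 156].
Intermediaries M with M during F: P.
Via P — items with X before P: none.
Union: none.

none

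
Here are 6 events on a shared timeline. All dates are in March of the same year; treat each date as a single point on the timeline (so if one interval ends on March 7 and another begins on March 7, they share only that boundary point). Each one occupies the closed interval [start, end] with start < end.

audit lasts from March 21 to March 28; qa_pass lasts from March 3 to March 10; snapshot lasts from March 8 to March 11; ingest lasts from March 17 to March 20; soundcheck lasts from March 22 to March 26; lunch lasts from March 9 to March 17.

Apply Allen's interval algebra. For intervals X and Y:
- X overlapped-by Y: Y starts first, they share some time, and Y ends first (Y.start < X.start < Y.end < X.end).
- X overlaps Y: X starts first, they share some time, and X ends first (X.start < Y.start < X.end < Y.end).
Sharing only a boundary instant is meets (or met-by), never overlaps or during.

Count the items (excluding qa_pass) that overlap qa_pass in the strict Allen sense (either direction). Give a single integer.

2

Target qa_pass = [March 3, March 10].
audit [March 21, March 28] → after → no.
ingest [March 17, March 20] → after → no.
lunch [March 9, March 17] → overlapped-by → counts.
snapshot [March 8, March 11] → overlapped-by → counts.
soundcheck [March 22, March 26] → after → no.
Total: 2.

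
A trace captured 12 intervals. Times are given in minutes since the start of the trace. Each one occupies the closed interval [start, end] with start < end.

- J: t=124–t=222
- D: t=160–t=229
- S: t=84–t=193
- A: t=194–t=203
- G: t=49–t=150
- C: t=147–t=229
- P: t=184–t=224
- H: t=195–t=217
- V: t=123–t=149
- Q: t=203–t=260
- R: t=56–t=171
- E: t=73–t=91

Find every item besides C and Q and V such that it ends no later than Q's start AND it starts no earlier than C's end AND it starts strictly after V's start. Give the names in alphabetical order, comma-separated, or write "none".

Conditions: its end is no later than Q's start (X.end <= t=203) AND its start is no earlier than C's end (X.start >= t=229) AND its start is strictly after V's start (X.start > t=123).
A: end t=203 <= t=203? ✓; start t=194 >= t=229? ✗; start t=194 > t=123? ✓ → no.
D: end t=229 <= t=203? ✗; start t=160 >= t=229? ✗; start t=160 > t=123? ✓ → no.
E: end t=91 <= t=203? ✓; start t=73 >= t=229? ✗; start t=73 > t=123? ✗ → no.
G: end t=150 <= t=203? ✓; start t=49 >= t=229? ✗; start t=49 > t=123? ✗ → no.
H: end t=217 <= t=203? ✗; start t=195 >= t=229? ✗; start t=195 > t=123? ✓ → no.
J: end t=222 <= t=203? ✗; start t=124 >= t=229? ✗; start t=124 > t=123? ✓ → no.
P: end t=224 <= t=203? ✗; start t=184 >= t=229? ✗; start t=184 > t=123? ✓ → no.
R: end t=171 <= t=203? ✓; start t=56 >= t=229? ✗; start t=56 > t=123? ✗ → no.
S: end t=193 <= t=203? ✓; start t=84 >= t=229? ✗; start t=84 > t=123? ✗ → no.
Result: none.

none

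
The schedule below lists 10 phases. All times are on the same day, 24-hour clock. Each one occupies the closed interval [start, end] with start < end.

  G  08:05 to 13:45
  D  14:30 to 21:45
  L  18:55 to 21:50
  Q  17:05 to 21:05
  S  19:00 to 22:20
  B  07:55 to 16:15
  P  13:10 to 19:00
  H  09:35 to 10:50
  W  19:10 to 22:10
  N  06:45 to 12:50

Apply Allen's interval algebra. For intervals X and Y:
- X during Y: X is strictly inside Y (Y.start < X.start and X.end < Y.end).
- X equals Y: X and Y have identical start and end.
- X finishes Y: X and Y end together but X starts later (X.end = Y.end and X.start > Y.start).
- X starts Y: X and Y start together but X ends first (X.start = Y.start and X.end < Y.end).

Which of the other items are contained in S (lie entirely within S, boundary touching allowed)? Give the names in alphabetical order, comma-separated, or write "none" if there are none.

W

Target S = [19:00, 22:20].
B [07:55, 16:15] → before → no.
D [14:30, 21:45] → overlaps → no.
G [08:05, 13:45] → before → no.
H [09:35, 10:50] → before → no.
L [18:55, 21:50] → overlaps → no.
N [06:45, 12:50] → before → no.
P [13:10, 19:00] → meets → no.
Q [17:05, 21:05] → overlaps → no.
W [19:10, 22:10] → during → yes.
Result: W.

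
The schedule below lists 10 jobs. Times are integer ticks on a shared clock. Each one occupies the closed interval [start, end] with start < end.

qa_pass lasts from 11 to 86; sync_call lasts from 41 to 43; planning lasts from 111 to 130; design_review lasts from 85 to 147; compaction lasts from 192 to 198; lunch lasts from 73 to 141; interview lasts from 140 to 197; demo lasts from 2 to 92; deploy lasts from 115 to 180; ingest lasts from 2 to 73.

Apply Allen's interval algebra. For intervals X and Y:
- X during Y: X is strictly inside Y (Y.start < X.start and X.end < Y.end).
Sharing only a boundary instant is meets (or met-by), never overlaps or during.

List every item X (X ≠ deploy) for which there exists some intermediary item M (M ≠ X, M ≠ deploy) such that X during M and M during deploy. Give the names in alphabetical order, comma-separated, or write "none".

Target deploy = [115, 180].
Intermediaries M with M during deploy: none.
Union: none.

none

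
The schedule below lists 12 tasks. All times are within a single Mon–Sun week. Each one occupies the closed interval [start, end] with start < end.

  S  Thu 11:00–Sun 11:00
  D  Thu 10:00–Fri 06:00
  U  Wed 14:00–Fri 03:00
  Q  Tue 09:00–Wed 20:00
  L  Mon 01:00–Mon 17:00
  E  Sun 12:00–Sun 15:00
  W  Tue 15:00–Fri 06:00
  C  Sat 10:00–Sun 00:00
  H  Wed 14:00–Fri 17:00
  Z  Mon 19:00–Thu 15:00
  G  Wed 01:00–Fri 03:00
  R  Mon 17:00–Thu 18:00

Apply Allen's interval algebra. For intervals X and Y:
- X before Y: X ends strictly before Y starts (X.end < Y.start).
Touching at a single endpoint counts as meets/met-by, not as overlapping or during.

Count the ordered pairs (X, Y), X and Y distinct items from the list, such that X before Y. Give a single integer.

Checking all 132 ordered pairs for relation 'before'; matching pairs in alphabetical order:
(C, E): C before E ✓
(D, C): D before C ✓
(D, E): D before E ✓
(G, C): G before C ✓
(G, E): G before E ✓
(H, C): H before C ✓
(H, E): H before E ✓
(L, C): L before C ✓
(L, D): L before D ✓
(L, E): L before E ✓
(L, G): L before G ✓
(L, H): L before H ✓
(L, Q): L before Q ✓
(L, S): L before S ✓
(L, U): L before U ✓
(L, W): L before W ✓
(L, Z): L before Z ✓
(Q, C): Q before C ✓
(Q, D): Q before D ✓
(Q, E): Q before E ✓
(Q, S): Q before S ✓
(R, C): R before C ✓
(R, E): R before E ✓
(S, E): S before E ✓
... plus 6 further pairs not listed.
Count: 30.

30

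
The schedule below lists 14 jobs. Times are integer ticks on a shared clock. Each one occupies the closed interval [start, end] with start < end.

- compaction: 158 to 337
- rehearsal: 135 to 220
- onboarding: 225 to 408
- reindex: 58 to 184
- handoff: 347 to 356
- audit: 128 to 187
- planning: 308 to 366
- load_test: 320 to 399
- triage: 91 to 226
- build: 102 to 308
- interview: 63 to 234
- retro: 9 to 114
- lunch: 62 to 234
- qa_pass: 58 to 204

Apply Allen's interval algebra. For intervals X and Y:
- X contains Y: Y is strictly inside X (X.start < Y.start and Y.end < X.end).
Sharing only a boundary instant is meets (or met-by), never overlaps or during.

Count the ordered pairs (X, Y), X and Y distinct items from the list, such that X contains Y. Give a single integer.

Checking all 182 ordered pairs for relation 'contains'; matching pairs in alphabetical order:
(build, audit): build contains audit ✓
(build, rehearsal): build contains rehearsal ✓
(interview, audit): interview contains audit ✓
(interview, rehearsal): interview contains rehearsal ✓
(interview, triage): interview contains triage ✓
(load_test, handoff): load_test contains handoff ✓
(lunch, audit): lunch contains audit ✓
(lunch, rehearsal): lunch contains rehearsal ✓
(lunch, triage): lunch contains triage ✓
(onboarding, handoff): onboarding contains handoff ✓
(onboarding, load_test): onboarding contains load_test ✓
(onboarding, planning): onboarding contains planning ✓
(planning, handoff): planning contains handoff ✓
(qa_pass, audit): qa_pass contains audit ✓
(triage, audit): triage contains audit ✓
(triage, rehearsal): triage contains rehearsal ✓
Count: 16.

16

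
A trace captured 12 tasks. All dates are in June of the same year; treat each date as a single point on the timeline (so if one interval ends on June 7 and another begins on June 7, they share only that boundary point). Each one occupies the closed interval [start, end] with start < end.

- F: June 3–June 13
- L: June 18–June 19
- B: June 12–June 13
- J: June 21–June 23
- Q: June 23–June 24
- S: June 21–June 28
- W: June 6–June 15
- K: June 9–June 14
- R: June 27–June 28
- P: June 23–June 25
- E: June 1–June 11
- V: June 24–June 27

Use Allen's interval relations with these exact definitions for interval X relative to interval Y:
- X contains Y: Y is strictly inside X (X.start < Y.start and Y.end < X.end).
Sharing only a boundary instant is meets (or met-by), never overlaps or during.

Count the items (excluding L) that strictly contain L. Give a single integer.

Target L = [June 18, June 19].
B [June 12, June 13] → before → no.
E [June 1, June 11] → before → no.
F [June 3, June 13] → before → no.
J [June 21, June 23] → after → no.
K [June 9, June 14] → before → no.
P [June 23, June 25] → after → no.
Q [June 23, June 24] → after → no.
R [June 27, June 28] → after → no.
S [June 21, June 28] → after → no.
V [June 24, June 27] → after → no.
W [June 6, June 15] → before → no.
Total: 0.

0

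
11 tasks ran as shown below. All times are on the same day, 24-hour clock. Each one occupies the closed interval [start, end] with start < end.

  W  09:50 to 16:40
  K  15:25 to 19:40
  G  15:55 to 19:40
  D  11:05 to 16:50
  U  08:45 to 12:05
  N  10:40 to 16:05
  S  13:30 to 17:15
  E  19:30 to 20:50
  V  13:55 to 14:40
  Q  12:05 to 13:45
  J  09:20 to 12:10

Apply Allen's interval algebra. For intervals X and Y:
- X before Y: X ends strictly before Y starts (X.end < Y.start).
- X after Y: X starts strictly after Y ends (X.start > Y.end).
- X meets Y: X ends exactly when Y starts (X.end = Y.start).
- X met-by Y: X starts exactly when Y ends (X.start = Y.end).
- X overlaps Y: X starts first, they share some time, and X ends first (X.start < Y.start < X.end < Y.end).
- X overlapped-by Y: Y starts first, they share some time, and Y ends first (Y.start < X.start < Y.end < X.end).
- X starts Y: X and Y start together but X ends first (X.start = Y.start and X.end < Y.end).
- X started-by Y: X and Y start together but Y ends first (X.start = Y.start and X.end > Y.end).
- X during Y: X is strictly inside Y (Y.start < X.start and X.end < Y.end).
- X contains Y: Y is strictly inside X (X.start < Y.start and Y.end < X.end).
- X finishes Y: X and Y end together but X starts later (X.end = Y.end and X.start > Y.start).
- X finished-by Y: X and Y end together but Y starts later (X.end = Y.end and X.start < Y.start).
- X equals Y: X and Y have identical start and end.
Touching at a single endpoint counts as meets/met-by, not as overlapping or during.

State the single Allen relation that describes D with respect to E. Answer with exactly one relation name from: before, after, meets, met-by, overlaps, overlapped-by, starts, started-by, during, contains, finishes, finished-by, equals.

D = [11:05, 16:50]; E = [19:30, 20:50].
Compare endpoints: D.start < E.start, D.start < E.end, D.end < E.start, D.end < E.end.
That pattern is 'before'.

before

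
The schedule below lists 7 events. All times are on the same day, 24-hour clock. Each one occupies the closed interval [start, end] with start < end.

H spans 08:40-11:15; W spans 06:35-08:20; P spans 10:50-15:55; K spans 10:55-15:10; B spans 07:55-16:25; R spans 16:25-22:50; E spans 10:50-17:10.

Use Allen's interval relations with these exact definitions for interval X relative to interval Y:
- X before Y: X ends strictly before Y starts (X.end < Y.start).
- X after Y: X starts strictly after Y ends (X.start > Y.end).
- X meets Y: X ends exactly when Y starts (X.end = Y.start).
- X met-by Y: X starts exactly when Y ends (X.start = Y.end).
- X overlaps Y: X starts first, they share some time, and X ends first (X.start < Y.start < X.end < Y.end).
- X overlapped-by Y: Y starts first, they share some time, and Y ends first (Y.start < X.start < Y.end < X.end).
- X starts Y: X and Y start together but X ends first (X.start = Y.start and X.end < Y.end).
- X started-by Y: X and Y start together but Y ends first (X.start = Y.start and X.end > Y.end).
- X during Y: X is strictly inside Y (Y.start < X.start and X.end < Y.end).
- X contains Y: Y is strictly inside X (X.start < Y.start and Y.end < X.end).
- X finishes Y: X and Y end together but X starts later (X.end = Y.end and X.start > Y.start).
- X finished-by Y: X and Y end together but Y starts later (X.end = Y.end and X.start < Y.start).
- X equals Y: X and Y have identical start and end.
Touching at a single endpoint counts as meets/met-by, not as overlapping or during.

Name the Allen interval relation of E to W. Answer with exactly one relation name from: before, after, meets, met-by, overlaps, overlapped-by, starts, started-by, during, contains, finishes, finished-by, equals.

E = [10:50, 17:10]; W = [06:35, 08:20].
Compare endpoints: E.start > W.start, E.start > W.end, E.end > W.start, E.end > W.end.
That pattern is 'after'.

after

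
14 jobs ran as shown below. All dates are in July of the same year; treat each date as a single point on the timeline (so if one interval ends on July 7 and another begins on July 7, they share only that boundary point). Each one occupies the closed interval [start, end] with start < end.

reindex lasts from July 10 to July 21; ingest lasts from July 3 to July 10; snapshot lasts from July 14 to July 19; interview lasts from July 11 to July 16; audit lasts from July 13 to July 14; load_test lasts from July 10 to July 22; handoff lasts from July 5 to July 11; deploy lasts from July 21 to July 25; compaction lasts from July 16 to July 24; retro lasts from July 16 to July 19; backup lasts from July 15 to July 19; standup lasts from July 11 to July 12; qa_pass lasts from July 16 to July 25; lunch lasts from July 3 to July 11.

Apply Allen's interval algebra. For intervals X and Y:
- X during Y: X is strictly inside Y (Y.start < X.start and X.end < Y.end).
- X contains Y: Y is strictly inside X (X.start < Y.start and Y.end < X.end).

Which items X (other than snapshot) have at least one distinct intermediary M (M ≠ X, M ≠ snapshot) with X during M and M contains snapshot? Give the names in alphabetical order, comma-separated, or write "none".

audit, backup, interview, retro, standup

Target snapshot = [July 14, July 19].
Intermediaries M with M contains snapshot: load_test, reindex.
Via load_test — items with X during load_test: audit, backup, interview, retro, standup.
Via reindex — items with X during reindex: audit, backup, interview, retro, standup.
Union: audit, backup, interview, retro, standup.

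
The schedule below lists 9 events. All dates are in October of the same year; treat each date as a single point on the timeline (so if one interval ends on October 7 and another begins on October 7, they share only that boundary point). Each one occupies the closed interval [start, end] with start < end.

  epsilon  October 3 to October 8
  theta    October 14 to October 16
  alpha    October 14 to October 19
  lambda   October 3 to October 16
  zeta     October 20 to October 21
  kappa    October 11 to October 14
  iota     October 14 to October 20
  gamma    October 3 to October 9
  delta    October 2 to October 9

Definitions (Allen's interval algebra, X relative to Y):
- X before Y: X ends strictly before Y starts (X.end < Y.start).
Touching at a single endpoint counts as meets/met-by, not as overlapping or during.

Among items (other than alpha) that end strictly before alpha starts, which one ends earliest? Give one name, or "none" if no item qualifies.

Target alpha = [October 14, October 19].
delta [October 2, October 9] → before → candidate.
epsilon [October 3, October 8] → before → candidate.
gamma [October 3, October 9] → before → candidate.
iota [October 14, October 20] → started-by → excluded.
kappa [October 11, October 14] → meets → excluded.
lambda [October 3, October 16] → overlaps → excluded.
theta [October 14, October 16] → starts → excluded.
zeta [October 20, October 21] → after → excluded.
Among candidates, earliest end is October 8 → epsilon.

epsilon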